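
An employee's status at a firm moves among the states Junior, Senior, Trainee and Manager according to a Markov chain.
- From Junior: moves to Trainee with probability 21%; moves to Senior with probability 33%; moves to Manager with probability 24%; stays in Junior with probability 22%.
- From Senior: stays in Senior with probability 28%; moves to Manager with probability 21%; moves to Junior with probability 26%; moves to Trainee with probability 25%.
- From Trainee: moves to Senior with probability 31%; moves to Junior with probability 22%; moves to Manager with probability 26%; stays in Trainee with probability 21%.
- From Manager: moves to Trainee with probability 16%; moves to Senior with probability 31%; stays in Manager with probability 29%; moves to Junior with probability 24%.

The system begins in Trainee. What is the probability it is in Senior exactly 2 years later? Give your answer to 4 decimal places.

Propagate the distribution vector 2 years from Trainee.
After 0 years: (0.0000, 0.0000, 1.0000, 0.0000)
After 1 year: (0.2200, 0.3100, 0.2100, 0.2600)
After 2 years: (0.2376, 0.3051, 0.2094, 0.2479)
P(in Senior after 2 years) = 0.3051

0.3051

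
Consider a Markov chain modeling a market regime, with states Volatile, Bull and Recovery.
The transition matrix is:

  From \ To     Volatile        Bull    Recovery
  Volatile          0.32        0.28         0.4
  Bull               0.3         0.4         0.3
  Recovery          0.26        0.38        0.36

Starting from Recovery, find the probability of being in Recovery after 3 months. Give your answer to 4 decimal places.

Propagate the distribution vector 3 months from Recovery.
After 0 months: (0.0000, 0.0000, 1.0000)
After 1 month: (0.2600, 0.3800, 0.3600)
After 2 months: (0.2908, 0.3616, 0.3476)
After 3 months: (0.2919, 0.3582, 0.3499)
P(in Recovery after 3 months) = 0.3499

0.3499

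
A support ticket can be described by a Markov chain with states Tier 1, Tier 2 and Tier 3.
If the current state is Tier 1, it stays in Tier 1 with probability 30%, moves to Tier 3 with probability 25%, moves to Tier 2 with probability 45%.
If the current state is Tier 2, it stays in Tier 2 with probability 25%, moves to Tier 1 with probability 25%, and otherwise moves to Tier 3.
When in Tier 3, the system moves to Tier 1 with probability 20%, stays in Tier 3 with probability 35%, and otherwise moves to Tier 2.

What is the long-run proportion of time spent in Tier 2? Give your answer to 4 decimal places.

Let the stationary distribution be π with π = πP and π_1 + π_2 + π_3 = 1.
π_1 = 0.3·π_1 + 0.25·π_2 + 0.2·π_3
π_2 = 0.45·π_1 + 0.25·π_2 + 0.45·π_3
Solving with the normalization constraint gives π = (0.2431, 0.3750, 0.3819).
So the stationary probability of Tier 2 is 0.3750.

0.3750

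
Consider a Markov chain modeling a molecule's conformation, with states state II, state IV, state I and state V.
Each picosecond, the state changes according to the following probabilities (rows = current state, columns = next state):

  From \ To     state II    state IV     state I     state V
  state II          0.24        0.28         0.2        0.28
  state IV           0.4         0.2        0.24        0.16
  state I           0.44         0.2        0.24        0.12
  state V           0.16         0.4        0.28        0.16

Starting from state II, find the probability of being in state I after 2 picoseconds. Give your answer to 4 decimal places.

Propagate the distribution vector 2 picoseconds from state II.
After 0 picoseconds: (1.0000, 0.0000, 0.0000, 0.0000)
After 1 picosecond: (0.2400, 0.2800, 0.2000, 0.2800)
After 2 picoseconds: (0.3024, 0.2752, 0.2416, 0.1808)
P(in state I after 2 picoseconds) = 0.2416

0.2416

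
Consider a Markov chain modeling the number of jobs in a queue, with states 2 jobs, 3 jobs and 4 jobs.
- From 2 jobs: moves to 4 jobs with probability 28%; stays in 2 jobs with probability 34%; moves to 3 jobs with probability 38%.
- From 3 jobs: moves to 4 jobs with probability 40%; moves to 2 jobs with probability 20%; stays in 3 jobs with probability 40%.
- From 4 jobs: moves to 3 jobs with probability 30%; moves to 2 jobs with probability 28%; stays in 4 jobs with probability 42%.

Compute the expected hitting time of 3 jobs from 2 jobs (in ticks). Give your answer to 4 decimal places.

Let t(s) be the expected number of ticks to first reach 3 jobs from state s, with t(3 jobs) = 0. Conditioning on the first tick:
t(2 jobs) = 1 + 0.34·t(2 jobs) + 0.28·t(4 jobs)
t(4 jobs) = 1 + 0.28·t(2 jobs) + 0.42·t(4 jobs)
Solving: t(2 jobs) = 2.8252, t(4 jobs) = 3.0880.
Expected ticks from 2 jobs to 3 jobs: 2.8252.

2.8252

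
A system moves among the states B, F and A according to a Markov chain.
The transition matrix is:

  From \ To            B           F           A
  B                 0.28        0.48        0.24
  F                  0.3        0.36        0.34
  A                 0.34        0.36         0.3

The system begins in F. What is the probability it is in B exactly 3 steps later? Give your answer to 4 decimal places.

0.3057

Propagate the distribution vector 3 steps from F.
After 0 steps: (0.0000, 1.0000, 0.0000)
After 1 step: (0.3000, 0.3600, 0.3400)
After 2 steps: (0.3076, 0.3960, 0.2964)
After 3 steps: (0.3057, 0.3969, 0.2974)
P(in B after 3 steps) = 0.3057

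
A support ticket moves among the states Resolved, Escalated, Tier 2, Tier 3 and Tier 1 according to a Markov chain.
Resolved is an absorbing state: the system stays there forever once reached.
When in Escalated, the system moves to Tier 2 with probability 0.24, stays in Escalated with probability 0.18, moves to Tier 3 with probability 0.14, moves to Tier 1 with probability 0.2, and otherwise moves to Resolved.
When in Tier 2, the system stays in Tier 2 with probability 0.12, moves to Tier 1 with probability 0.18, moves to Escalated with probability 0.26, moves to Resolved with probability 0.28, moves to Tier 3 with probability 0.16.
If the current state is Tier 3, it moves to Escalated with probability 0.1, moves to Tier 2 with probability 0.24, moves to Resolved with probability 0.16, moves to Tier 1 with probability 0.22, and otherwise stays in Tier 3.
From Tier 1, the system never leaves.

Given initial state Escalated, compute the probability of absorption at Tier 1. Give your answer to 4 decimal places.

0.4585

Let h(s) be the probability of absorption at Tier 1 starting from transient state s. Then h(Tier 1) = 1 and h(Resolved) = 0. By first-step analysis:
h(Escalated) = 0.24·0 + 0.18·h(Escalated) + 0.24·h(Tier 2) + 0.14·h(Tier 3) + 0.2·1
h(Tier 2) = 0.28·0 + 0.26·h(Escalated) + 0.12·h(Tier 2) + 0.16·h(Tier 3) + 0.18·1
h(Tier 3) = 0.16·0 + 0.1·h(Escalated) + 0.24·h(Tier 2) + 0.28·h(Tier 3) + 0.22·1
Solving: h(Escalated) = 0.4585, h(Tier 2) = 0.4334, h(Tier 3) = 0.5137.
Starting from Escalated, the probability is 0.4585.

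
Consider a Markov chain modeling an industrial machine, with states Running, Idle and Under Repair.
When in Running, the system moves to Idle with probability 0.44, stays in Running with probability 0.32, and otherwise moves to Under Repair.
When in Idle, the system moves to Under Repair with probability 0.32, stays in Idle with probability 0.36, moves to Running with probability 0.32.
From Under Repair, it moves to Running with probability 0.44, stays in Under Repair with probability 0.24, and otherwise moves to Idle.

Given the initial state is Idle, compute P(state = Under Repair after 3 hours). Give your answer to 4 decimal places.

Propagate the distribution vector 3 hours from Idle.
After 0 hours: (0.0000, 1.0000, 0.0000)
After 1 hour: (0.3200, 0.3600, 0.3200)
After 2 hours: (0.3584, 0.3728, 0.2688)
After 3 hours: (0.3523, 0.3779, 0.2698)
P(in Under Repair after 3 hours) = 0.2698

0.2698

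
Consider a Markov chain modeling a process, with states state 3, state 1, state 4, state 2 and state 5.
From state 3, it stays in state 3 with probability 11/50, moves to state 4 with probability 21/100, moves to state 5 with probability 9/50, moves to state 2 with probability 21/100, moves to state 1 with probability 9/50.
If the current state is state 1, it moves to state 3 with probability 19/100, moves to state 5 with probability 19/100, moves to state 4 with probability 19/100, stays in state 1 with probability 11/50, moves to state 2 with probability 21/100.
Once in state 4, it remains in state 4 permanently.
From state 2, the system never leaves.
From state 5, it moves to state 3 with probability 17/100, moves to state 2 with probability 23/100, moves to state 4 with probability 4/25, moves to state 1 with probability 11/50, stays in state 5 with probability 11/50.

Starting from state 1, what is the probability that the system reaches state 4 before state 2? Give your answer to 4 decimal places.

Let h(s) be the probability of absorption at state 4 starting from transient state s. Then h(state 4) = 1 and h(state 2) = 0. By first-step analysis:
h(state 3) = 0.22·h(state 3) + 0.18·h(state 1) + 0.21·1 + 0.21·0 + 0.18·h(state 5)
h(state 1) = 0.19·h(state 3) + 0.22·h(state 1) + 0.19·1 + 0.21·0 + 0.19·h(state 5)
h(state 5) = 0.17·h(state 3) + 0.22·h(state 1) + 0.16·1 + 0.23·0 + 0.22·h(state 5)
Solving: h(state 3) = 0.4791, h(state 1) = 0.4678, h(state 5) = 0.4415.
Starting from state 1, the probability is 0.4678.

0.4678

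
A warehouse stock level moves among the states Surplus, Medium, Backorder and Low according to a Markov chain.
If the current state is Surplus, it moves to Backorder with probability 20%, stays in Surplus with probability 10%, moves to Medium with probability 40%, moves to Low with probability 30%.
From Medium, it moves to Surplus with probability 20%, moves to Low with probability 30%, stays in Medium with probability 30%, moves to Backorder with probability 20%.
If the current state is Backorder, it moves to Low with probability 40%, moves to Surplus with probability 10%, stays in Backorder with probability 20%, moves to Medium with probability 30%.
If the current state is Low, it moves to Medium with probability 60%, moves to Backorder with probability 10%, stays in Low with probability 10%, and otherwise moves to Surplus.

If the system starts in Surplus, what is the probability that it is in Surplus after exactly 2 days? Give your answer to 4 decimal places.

Propagate the distribution vector 2 days from Surplus.
After 0 days: (1.0000, 0.0000, 0.0000, 0.0000)
After 1 day: (0.1000, 0.4000, 0.2000, 0.3000)
After 2 days: (0.1700, 0.4000, 0.1700, 0.2600)
P(in Surplus after 2 days) = 0.1700

0.1700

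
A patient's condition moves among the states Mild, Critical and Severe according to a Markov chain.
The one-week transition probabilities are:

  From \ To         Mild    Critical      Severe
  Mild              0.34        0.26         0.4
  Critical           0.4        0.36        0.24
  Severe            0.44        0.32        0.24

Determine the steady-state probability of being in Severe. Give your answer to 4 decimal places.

Let the stationary distribution be π with π = πP and π_1 + π_2 + π_3 = 1.
π_1 = 0.34·π_1 + 0.4·π_2 + 0.44·π_3
π_2 = 0.26·π_1 + 0.36·π_2 + 0.32·π_3
Solving with the normalization constraint gives π = (0.3888, 0.3090, 0.3022).
So the stationary probability of Severe is 0.3022.

0.3022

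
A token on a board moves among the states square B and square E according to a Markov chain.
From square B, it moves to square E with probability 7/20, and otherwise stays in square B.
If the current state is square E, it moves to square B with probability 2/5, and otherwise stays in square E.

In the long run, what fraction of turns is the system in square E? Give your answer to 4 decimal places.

Let the stationary distribution be π with π = πP and π_1 + π_2 = 1.
π_1 = 0.65·π_1 + 0.4·π_2
Solving with the normalization constraint gives π = (0.5333, 0.4667).
So the stationary probability of square E is 0.4667.

0.4667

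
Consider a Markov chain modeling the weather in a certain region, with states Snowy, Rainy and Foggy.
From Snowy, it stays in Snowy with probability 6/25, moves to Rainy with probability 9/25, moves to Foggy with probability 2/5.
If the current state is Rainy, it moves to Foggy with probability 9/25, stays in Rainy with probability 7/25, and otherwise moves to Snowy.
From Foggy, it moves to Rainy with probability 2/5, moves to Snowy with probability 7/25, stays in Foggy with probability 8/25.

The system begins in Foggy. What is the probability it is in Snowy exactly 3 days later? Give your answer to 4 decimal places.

0.2952

Propagate the distribution vector 3 days from Foggy.
After 0 days: (0.0000, 0.0000, 1.0000)
After 1 day: (0.2800, 0.4000, 0.3200)
After 2 days: (0.3008, 0.3408, 0.3584)
After 3 days: (0.2952, 0.3471, 0.3577)
P(in Snowy after 3 days) = 0.2952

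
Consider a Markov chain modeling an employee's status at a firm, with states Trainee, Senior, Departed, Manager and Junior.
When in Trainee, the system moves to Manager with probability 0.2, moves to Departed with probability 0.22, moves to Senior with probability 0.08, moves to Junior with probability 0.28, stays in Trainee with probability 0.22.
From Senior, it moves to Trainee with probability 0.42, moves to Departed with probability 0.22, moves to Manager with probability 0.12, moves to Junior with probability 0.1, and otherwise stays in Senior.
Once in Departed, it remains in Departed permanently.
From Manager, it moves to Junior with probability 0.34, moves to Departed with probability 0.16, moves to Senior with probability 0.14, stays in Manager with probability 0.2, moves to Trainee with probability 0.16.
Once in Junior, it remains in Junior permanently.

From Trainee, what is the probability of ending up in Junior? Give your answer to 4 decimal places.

Let h(s) be the probability of absorption at Junior starting from transient state s. Then h(Junior) = 1 and h(Departed) = 0. By first-step analysis:
h(Trainee) = 0.22·h(Trainee) + 0.08·h(Senior) + 0.22·0 + 0.2·h(Manager) + 0.28·1
h(Senior) = 0.42·h(Trainee) + 0.14·h(Senior) + 0.22·0 + 0.12·h(Manager) + 0.1·1
h(Manager) = 0.16·h(Trainee) + 0.14·h(Senior) + 0.16·0 + 0.2·h(Manager) + 0.34·1
Solving: h(Trainee) = 0.5679, h(Senior) = 0.4805, h(Manager) = 0.6227.
Starting from Trainee, the probability is 0.5679.

0.5679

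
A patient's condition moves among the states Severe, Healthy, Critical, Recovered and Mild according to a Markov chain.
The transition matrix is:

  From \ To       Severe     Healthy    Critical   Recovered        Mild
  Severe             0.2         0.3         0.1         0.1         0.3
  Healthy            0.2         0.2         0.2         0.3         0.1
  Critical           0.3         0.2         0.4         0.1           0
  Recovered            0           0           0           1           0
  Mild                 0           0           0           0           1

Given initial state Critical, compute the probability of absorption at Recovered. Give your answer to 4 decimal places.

0.5963

Let h(s) be the probability of absorption at Recovered starting from transient state s. Then h(Recovered) = 1 and h(Mild) = 0. By first-step analysis:
h(Severe) = 0.2·h(Severe) + 0.3·h(Healthy) + 0.1·h(Critical) + 0.1·1 + 0.3·0
h(Healthy) = 0.2·h(Severe) + 0.2·h(Healthy) + 0.2·h(Critical) + 0.3·1 + 0.1·0
h(Critical) = 0.3·h(Severe) + 0.2·h(Healthy) + 0.4·h(Critical) + 0.1·1
Solving: h(Severe) = 0.4370, h(Healthy) = 0.6333, h(Critical) = 0.5963.
Starting from Critical, the probability is 0.5963.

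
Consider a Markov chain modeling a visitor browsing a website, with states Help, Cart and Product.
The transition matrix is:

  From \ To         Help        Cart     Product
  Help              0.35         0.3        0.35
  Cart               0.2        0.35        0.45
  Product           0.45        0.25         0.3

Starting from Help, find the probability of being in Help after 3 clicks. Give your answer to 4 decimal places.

0.3416

Propagate the distribution vector 3 clicks from Help.
After 0 clicks: (1.0000, 0.0000, 0.0000)
After 1 click: (0.3500, 0.3000, 0.3500)
After 2 clicks: (0.3400, 0.2975, 0.3625)
After 3 clicks: (0.3416, 0.2968, 0.3616)
P(in Help after 3 clicks) = 0.3416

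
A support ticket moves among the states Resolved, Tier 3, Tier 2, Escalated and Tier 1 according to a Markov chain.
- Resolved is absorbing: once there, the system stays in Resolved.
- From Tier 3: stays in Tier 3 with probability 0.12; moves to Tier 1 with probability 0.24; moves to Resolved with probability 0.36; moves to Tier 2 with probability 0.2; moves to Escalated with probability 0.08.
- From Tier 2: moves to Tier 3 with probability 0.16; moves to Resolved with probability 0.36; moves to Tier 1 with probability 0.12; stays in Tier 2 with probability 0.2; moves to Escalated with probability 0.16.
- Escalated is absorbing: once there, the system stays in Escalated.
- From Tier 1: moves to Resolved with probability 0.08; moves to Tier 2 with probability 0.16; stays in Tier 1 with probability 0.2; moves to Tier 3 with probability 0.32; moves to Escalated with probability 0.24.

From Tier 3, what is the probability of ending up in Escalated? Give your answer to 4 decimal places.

Let h(s) be the probability of absorption at Escalated starting from transient state s. Then h(Escalated) = 1 and h(Resolved) = 0. By first-step analysis:
h(Tier 3) = 0.36·0 + 0.12·h(Tier 3) + 0.2·h(Tier 2) + 0.08·1 + 0.24·h(Tier 1)
h(Tier 2) = 0.36·0 + 0.16·h(Tier 3) + 0.2·h(Tier 2) + 0.16·1 + 0.12·h(Tier 1)
h(Tier 1) = 0.08·0 + 0.32·h(Tier 3) + 0.16·h(Tier 2) + 0.24·1 + 0.2·h(Tier 1)
Solving: h(Tier 3) = 0.2991, h(Tier 2) = 0.3328, h(Tier 1) = 0.4862.
Starting from Tier 3, the probability is 0.2991.

0.2991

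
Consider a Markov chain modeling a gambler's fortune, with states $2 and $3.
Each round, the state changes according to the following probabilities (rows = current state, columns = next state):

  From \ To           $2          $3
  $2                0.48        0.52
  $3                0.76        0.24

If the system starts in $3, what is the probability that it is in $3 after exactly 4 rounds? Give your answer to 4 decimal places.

0.4099

Propagate the distribution vector 4 rounds from $3.
After 0 rounds: (0.0000, 1.0000)
After 1 round: (0.7600, 0.2400)
After 2 rounds: (0.5472, 0.4528)
After 3 rounds: (0.6068, 0.3932)
After 4 rounds: (0.5901, 0.4099)
P(in $3 after 4 rounds) = 0.4099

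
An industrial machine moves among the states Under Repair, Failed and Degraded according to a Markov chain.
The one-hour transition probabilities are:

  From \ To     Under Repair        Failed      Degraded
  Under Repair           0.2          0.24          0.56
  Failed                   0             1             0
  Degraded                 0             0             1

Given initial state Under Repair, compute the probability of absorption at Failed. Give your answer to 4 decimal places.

0.3000

Let h(s) be the probability of absorption at Failed starting from transient state s. Then h(Failed) = 1 and h(Degraded) = 0. By first-step analysis:
h(Under Repair) = 0.2·h(Under Repair) + 0.24·1 + 0.56·0
Solving: h(Under Repair) = 0.3000.
Starting from Under Repair, the probability is 0.3000.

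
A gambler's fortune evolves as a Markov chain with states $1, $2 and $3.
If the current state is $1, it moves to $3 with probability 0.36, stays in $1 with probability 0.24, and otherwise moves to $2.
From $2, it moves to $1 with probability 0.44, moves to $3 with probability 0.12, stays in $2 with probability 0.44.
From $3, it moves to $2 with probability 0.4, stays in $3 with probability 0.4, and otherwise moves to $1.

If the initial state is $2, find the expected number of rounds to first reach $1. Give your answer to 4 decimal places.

Let t(s) be the expected number of rounds to first reach $1 from state s, with t($1) = 0. Conditioning on the first round:
t($2) = 1 + 0.44·t($2) + 0.12·t($3)
t($3) = 1 + 0.4·t($2) + 0.4·t($3)
Solving: t($2) = 2.5000, t($3) = 3.3333.
Expected rounds from $2 to $1: 2.5000.

2.5000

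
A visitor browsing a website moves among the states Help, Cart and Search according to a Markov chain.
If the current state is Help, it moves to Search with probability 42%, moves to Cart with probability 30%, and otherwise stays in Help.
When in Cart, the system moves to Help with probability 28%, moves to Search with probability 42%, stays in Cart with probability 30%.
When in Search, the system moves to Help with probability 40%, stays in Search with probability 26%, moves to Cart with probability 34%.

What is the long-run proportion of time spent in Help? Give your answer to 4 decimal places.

0.3234

Let the stationary distribution be π with π = πP and π_1 + π_2 + π_3 = 1.
π_1 = 0.28·π_1 + 0.28·π_2 + 0.4·π_3
π_2 = 0.3·π_1 + 0.3·π_2 + 0.34·π_3
Solving with the normalization constraint gives π = (0.3234, 0.3145, 0.3621).
So the stationary probability of Help is 0.3234.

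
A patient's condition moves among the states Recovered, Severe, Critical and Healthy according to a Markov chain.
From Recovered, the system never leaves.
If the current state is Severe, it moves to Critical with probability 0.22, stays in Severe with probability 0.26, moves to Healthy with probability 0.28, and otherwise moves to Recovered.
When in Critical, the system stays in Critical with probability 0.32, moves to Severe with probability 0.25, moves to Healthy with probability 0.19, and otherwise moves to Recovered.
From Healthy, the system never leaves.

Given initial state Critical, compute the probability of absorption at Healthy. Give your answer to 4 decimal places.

0.4699

Let h(s) be the probability of absorption at Healthy starting from transient state s. Then h(Healthy) = 1 and h(Recovered) = 0. By first-step analysis:
h(Severe) = 0.24·0 + 0.26·h(Severe) + 0.22·h(Critical) + 0.28·1
h(Critical) = 0.24·0 + 0.25·h(Severe) + 0.32·h(Critical) + 0.19·1
Solving: h(Severe) = 0.5181, h(Critical) = 0.4699.
Starting from Critical, the probability is 0.4699.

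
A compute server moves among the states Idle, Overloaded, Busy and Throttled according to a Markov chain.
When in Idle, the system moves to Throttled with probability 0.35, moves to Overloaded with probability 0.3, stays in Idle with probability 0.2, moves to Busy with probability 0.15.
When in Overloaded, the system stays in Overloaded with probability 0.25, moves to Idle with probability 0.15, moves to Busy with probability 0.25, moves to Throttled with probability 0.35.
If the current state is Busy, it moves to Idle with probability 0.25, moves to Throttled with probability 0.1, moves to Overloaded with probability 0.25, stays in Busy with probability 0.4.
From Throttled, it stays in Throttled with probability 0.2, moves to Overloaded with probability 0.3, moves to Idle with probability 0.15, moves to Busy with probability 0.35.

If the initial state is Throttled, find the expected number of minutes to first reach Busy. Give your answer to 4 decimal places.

3.4501

Let t(s) be the expected number of minutes to first reach Busy from state s, with t(Busy) = 0. Conditioning on the first minute:
t(Idle) = 1 + 0.2·t(Idle) + 0.3·t(Overloaded) + 0.35·t(Throttled)
t(Overloaded) = 1 + 0.15·t(Idle) + 0.25·t(Overloaded) + 0.35·t(Throttled)
t(Throttled) = 1 + 0.15·t(Idle) + 0.3·t(Overloaded) + 0.2·t(Throttled)
Solving: t(Idle) = 4.1764, t(Overloaded) = 3.7786, t(Throttled) = 3.4501.
Expected minutes from Throttled to Busy: 3.4501.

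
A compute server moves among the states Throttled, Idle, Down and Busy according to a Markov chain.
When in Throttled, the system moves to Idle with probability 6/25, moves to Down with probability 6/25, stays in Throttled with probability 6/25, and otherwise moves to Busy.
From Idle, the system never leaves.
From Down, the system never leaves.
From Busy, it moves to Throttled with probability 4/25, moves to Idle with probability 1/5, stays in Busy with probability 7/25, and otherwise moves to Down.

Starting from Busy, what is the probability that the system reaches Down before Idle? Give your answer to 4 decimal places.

0.6210

Let h(s) be the probability of absorption at Down starting from transient state s. Then h(Down) = 1 and h(Idle) = 0. By first-step analysis:
h(Throttled) = 0.24·h(Throttled) + 0.24·0 + 0.24·1 + 0.28·h(Busy)
h(Busy) = 0.16·h(Throttled) + 0.2·0 + 0.36·1 + 0.28·h(Busy)
Solving: h(Throttled) = 0.5446, h(Busy) = 0.6210.
Starting from Busy, the probability is 0.6210.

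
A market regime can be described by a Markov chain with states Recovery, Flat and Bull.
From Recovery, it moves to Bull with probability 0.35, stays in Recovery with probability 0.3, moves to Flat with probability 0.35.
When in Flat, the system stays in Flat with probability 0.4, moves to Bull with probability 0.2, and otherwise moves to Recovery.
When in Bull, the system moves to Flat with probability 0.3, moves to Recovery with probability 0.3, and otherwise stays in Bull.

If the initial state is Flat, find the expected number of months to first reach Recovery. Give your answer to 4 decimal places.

Let t(s) be the expected number of months to first reach Recovery from state s, with t(Recovery) = 0. Conditioning on the first month:
t(Flat) = 1 + 0.4·t(Flat) + 0.2·t(Bull)
t(Bull) = 1 + 0.3·t(Flat) + 0.4·t(Bull)
Solving: t(Flat) = 2.6667, t(Bull) = 3.0000.
Expected months from Flat to Recovery: 2.6667.

2.6667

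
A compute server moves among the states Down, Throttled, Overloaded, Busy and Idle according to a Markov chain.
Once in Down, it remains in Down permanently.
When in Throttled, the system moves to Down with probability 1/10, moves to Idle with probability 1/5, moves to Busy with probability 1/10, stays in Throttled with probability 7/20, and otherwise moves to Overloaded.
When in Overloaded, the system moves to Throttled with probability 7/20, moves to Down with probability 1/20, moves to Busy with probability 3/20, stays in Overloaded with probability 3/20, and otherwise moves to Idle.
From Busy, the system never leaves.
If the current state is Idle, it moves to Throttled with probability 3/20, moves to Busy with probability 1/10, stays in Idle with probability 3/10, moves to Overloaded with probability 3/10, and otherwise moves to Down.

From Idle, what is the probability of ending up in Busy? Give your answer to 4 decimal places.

Let h(s) be the probability of absorption at Busy starting from transient state s. Then h(Busy) = 1 and h(Down) = 0. By first-step analysis:
h(Throttled) = 0.1·0 + 0.35·h(Throttled) + 0.25·h(Overloaded) + 0.1·1 + 0.2·h(Idle)
h(Overloaded) = 0.05·0 + 0.35·h(Throttled) + 0.15·h(Overloaded) + 0.15·1 + 0.3·h(Idle)
h(Idle) = 0.15·0 + 0.15·h(Throttled) + 0.3·h(Overloaded) + 0.1·1 + 0.3·h(Idle)
Solving: h(Throttled) = 0.5269, h(Overloaded) = 0.5699, h(Idle) = 0.5000.
Starting from Idle, the probability is 0.5000.

0.5000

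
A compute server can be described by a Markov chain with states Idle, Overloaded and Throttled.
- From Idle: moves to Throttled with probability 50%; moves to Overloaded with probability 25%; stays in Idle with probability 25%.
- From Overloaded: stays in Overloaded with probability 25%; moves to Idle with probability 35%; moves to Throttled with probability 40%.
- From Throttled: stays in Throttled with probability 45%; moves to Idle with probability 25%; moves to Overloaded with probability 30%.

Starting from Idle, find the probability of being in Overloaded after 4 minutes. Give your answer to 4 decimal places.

Propagate the distribution vector 4 minutes from Idle.
After 0 minutes: (1.0000, 0.0000, 0.0000)
After 1 minute: (0.2500, 0.2500, 0.5000)
After 2 minutes: (0.2750, 0.2750, 0.4500)
After 3 minutes: (0.2775, 0.2725, 0.4500)
After 4 minutes: (0.2773, 0.2725, 0.4503)
P(in Overloaded after 4 minutes) = 0.2725

0.2725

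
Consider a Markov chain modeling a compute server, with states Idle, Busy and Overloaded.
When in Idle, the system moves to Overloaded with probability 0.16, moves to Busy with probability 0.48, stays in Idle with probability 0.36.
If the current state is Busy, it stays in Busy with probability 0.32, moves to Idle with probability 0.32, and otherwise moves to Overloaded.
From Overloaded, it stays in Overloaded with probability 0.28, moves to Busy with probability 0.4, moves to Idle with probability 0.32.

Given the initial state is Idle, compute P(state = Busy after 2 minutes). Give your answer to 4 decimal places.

Sum over the intermediate state after 1 minute:
P = P(Idle→Idle)·P(Idle→Busy) + P(Idle→Busy)·P(Busy→Busy) + P(Idle→Overloaded)·P(Overloaded→Busy)
  = 0.36×0.48 + 0.48×0.32 + 0.16×0.4
  = 0.1728 + 0.1536 + 0.0640 = 0.3904

0.3904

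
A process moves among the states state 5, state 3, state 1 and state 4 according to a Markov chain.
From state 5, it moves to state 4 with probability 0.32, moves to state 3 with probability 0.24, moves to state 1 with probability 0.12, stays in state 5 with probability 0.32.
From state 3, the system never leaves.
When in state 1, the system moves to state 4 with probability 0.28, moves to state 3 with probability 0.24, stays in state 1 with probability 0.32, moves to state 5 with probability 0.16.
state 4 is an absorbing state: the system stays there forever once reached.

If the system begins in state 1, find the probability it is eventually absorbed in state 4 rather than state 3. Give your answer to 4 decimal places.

0.5451

Let h(s) be the probability of absorption at state 4 starting from transient state s. Then h(state 4) = 1 and h(state 3) = 0. By first-step analysis:
h(state 5) = 0.32·h(state 5) + 0.24·0 + 0.12·h(state 1) + 0.32·1
h(state 1) = 0.16·h(state 5) + 0.24·0 + 0.32·h(state 1) + 0.28·1
Solving: h(state 5) = 0.5668, h(state 1) = 0.5451.
Starting from state 1, the probability is 0.5451.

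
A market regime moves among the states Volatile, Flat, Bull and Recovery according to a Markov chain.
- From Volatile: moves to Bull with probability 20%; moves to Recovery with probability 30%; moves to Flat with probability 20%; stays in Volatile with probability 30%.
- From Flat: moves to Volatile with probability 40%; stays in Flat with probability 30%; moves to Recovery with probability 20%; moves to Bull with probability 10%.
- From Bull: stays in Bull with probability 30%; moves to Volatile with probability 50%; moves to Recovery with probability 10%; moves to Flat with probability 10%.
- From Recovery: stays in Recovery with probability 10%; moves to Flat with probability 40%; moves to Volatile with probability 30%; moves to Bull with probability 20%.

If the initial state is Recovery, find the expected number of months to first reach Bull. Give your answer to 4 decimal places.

Let t(s) be the expected number of months to first reach Bull from state s, with t(Bull) = 0. Conditioning on the first month:
t(Volatile) = 1 + 0.3·t(Volatile) + 0.2·t(Flat) + 0.3·t(Recovery)
t(Flat) = 1 + 0.4·t(Volatile) + 0.3·t(Flat) + 0.2·t(Recovery)
t(Recovery) = 1 + 0.3·t(Volatile) + 0.4·t(Flat) + 0.1·t(Recovery)
Solving: t(Volatile) = 5.7895, t(Flat) = 6.4211, t(Recovery) = 5.8947.
Expected months from Recovery to Bull: 5.8947.

5.8947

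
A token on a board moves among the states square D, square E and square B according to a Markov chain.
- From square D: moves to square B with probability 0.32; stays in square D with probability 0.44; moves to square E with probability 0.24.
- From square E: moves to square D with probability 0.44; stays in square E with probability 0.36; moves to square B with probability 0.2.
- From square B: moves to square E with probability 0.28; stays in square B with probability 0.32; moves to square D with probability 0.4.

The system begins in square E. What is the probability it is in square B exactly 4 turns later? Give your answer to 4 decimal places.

Propagate the distribution vector 4 turns from square E.
After 0 turns: (0.0000, 1.0000, 0.0000)
After 1 turn: (0.4400, 0.3600, 0.2000)
After 2 turns: (0.4320, 0.2912, 0.2768)
After 3 turns: (0.4289, 0.2860, 0.2851)
After 4 turns: (0.4286, 0.2857, 0.2857)
P(in square B after 4 turns) = 0.2857

0.2857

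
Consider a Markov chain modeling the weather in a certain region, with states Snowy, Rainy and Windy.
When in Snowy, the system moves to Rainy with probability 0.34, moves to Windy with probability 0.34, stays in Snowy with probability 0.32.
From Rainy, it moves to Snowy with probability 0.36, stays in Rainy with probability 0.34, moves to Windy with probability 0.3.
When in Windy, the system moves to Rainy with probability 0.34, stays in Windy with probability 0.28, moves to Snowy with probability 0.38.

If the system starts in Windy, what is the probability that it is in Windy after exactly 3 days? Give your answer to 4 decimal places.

0.3078

Propagate the distribution vector 3 days from Windy.
After 0 days: (0.0000, 0.0000, 1.0000)
After 1 day: (0.3800, 0.3400, 0.2800)
After 2 days: (0.3504, 0.3400, 0.3096)
After 3 days: (0.3522, 0.3400, 0.3078)
P(in Windy after 3 days) = 0.3078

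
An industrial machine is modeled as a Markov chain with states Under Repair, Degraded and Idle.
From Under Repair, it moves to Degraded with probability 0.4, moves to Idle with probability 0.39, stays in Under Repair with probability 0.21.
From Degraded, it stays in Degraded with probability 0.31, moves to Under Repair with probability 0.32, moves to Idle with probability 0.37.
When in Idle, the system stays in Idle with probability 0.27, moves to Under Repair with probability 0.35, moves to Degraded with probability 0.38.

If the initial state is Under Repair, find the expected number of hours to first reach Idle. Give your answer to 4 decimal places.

Let t(s) be the expected number of hours to first reach Idle from state s, with t(Idle) = 0. Conditioning on the first hour:
t(Under Repair) = 1 + 0.21·t(Under Repair) + 0.4·t(Degraded)
t(Degraded) = 1 + 0.32·t(Under Repair) + 0.31·t(Degraded)
Solving: t(Under Repair) = 2.6133, t(Degraded) = 2.6612.
Expected hours from Under Repair to Idle: 2.6133.

2.6133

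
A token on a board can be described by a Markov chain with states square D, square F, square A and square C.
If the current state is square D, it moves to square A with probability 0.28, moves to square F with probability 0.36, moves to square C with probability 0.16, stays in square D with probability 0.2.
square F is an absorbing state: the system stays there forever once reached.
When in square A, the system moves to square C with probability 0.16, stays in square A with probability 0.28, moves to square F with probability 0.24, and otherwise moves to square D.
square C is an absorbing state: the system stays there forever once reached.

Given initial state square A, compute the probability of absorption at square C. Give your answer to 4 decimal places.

0.3684

Let h(s) be the probability of absorption at square C starting from transient state s. Then h(square C) = 1 and h(square F) = 0. By first-step analysis:
h(square D) = 0.2·h(square D) + 0.36·0 + 0.28·h(square A) + 0.16·1
h(square A) = 0.32·h(square D) + 0.24·0 + 0.28·h(square A) + 0.16·1
Solving: h(square D) = 0.3289, h(square A) = 0.3684.
Starting from square A, the probability is 0.3684.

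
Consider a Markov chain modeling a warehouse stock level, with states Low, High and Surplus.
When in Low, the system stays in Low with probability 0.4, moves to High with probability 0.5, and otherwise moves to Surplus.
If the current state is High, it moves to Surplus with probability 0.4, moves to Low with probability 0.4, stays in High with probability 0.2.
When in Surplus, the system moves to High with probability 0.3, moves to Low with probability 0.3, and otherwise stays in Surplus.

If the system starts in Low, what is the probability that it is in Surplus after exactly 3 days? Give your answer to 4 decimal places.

Propagate the distribution vector 3 days from Low.
After 0 days: (1.0000, 0.0000, 0.0000)
After 1 day: (0.4000, 0.5000, 0.1000)
After 2 days: (0.3900, 0.3300, 0.2800)
After 3 days: (0.3720, 0.3450, 0.2830)
P(in Surplus after 3 days) = 0.2830

0.2830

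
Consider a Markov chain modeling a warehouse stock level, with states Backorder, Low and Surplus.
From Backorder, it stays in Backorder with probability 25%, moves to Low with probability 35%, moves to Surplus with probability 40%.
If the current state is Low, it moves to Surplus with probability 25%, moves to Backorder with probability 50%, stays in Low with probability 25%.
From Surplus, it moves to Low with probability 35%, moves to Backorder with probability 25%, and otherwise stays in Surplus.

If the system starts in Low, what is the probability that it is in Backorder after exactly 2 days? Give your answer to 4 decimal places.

Sum over the intermediate state after 1 day:
P = P(Low→Backorder)·P(Backorder→Backorder) + P(Low→Low)·P(Low→Backorder) + P(Low→Surplus)·P(Surplus→Backorder)
  = 0.5×0.25 + 0.25×0.5 + 0.25×0.25
  = 0.1250 + 0.1250 + 0.0625 = 0.3125

0.3125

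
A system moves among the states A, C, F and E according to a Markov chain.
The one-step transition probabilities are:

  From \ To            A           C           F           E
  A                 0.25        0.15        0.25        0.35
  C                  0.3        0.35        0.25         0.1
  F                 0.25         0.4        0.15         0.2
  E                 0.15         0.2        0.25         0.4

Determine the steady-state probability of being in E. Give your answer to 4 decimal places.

Let the stationary distribution be π with π = πP and π_1 + π_2 + π_3 + π_4 = 1.
π_1 = 0.25·π_1 + 0.3·π_2 + 0.25·π_3 + 0.15·π_4
π_2 = 0.15·π_1 + 0.35·π_2 + 0.4·π_3 + 0.2·π_4
π_3 = 0.25·π_1 + 0.25·π_2 + 0.15·π_3 + 0.25·π_4
Solving with the normalization constraint gives π = (0.2377, 0.2748, 0.2273, 0.2602).
So the stationary probability of E is 0.2602.

0.2602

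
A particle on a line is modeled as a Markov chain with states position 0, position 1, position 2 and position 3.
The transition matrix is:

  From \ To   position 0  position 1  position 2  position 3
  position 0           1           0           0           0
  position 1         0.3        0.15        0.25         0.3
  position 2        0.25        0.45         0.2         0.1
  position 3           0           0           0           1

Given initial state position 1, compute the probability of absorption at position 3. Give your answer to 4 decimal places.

0.4670

Let h(s) be the probability of absorption at position 3 starting from transient state s. Then h(position 3) = 1 and h(position 0) = 0. By first-step analysis:
h(position 1) = 0.3·0 + 0.15·h(position 1) + 0.25·h(position 2) + 0.3·1
h(position 2) = 0.25·0 + 0.45·h(position 1) + 0.2·h(position 2) + 0.1·1
Solving: h(position 1) = 0.4670, h(position 2) = 0.3877.
Starting from position 1, the probability is 0.4670.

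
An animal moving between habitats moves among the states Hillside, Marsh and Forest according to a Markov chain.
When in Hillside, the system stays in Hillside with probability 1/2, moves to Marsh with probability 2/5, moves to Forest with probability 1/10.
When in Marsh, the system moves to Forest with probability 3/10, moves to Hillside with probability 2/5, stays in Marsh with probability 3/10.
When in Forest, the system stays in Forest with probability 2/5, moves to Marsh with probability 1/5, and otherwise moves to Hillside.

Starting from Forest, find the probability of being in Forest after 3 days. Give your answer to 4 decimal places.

Propagate the distribution vector 3 days from Forest.
After 0 days: (0.0000, 0.0000, 1.0000)
After 1 day: (0.4000, 0.2000, 0.4000)
After 2 days: (0.4400, 0.3000, 0.2600)
After 3 days: (0.4440, 0.3180, 0.2380)
P(in Forest after 3 days) = 0.2380

0.2380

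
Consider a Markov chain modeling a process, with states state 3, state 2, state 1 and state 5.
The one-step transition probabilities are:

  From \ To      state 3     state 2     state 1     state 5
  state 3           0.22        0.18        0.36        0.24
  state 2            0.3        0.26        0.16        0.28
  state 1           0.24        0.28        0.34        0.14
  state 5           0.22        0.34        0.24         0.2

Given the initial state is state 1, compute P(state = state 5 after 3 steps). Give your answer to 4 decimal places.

0.2138

Propagate the distribution vector 3 steps from state 1.
After 0 steps: (0.0000, 0.0000, 1.0000, 0.0000)
After 1 step: (0.2400, 0.2800, 0.3400, 0.1400)
After 2 steps: (0.2492, 0.2588, 0.2804, 0.2116)
After 3 steps: (0.2463, 0.2626, 0.2772, 0.2138)
P(in state 5 after 3 steps) = 0.2138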